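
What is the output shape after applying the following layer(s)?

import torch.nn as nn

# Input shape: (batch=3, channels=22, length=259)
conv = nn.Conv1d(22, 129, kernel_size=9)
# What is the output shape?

Input shape: (3, 22, 259)
Output shape: (3, 129, 251)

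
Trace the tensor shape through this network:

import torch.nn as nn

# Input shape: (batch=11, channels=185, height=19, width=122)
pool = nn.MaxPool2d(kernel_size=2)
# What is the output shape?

Input shape: (11, 185, 19, 122)
Output shape: (11, 185, 9, 61)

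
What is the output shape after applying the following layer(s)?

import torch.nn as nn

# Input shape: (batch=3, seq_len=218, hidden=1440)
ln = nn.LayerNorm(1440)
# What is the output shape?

Input shape: (3, 218, 1440)
Output shape: (3, 218, 1440)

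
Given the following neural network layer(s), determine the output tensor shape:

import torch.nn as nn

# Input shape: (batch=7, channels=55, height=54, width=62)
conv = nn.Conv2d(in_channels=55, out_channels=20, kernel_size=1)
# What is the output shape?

Input shape: (7, 55, 54, 62)
Output shape: (7, 20, 54, 62)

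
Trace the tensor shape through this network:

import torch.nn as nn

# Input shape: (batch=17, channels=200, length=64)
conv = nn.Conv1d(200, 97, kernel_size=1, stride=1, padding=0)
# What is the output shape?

Input shape: (17, 200, 64)
Output shape: (17, 97, 64)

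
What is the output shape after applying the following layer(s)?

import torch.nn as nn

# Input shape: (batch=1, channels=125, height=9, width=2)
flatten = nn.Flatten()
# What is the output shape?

Input shape: (1, 125, 9, 2)
Output shape: (1, 2250)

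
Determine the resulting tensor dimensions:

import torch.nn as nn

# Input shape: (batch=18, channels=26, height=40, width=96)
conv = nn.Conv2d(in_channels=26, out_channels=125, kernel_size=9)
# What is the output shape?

Input shape: (18, 26, 40, 96)
Output shape: (18, 125, 32, 88)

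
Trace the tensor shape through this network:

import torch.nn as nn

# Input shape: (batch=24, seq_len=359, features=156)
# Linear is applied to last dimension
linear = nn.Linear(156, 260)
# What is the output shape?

Input shape: (24, 359, 156)
Output shape: (24, 359, 260)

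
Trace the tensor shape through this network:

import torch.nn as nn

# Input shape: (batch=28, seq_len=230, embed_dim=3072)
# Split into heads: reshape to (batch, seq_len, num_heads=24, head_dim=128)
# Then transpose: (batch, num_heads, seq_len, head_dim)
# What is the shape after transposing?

Input shape: (28, 230, 3072)
  -> after reshape: (28, 230, 24, 128)
Output shape: (28, 24, 230, 128)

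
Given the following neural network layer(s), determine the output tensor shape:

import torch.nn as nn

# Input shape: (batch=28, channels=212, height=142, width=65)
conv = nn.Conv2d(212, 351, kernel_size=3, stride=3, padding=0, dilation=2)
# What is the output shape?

Input shape: (28, 212, 142, 65)
Output shape: (28, 351, 46, 21)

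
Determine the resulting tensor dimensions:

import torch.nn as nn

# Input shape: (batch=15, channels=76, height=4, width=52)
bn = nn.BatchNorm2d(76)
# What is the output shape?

Input shape: (15, 76, 4, 52)
Output shape: (15, 76, 4, 52)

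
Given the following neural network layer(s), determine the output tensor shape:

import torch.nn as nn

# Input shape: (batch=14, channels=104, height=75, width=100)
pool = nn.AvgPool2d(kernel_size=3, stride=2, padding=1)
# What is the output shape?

Input shape: (14, 104, 75, 100)
Output shape: (14, 104, 38, 50)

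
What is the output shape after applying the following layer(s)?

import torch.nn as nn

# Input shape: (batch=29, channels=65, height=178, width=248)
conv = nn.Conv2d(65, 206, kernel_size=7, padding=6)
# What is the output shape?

Input shape: (29, 65, 178, 248)
Output shape: (29, 206, 184, 254)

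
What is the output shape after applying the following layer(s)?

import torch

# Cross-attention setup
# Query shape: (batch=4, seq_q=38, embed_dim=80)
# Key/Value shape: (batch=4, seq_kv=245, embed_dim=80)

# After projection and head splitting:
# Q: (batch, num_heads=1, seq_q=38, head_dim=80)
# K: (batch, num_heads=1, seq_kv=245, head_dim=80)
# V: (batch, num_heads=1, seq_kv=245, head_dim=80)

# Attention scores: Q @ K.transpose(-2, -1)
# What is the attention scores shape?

Input shape: (4, 38, 80)
Output shape: (4, 1, 38, 245)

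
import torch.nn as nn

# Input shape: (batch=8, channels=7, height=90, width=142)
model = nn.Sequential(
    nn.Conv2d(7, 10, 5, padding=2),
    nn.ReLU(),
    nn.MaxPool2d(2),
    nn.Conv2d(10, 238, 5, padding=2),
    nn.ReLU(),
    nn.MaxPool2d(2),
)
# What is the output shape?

Input shape: (8, 7, 90, 142)
  -> after first Conv2d: (8, 10, 90, 142)
  -> after first MaxPool2d: (8, 10, 45, 71)
  -> after second Conv2d: (8, 238, 45, 71)
Output shape: (8, 238, 22, 35)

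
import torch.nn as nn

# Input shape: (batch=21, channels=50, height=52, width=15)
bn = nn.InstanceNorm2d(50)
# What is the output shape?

Input shape: (21, 50, 52, 15)
Output shape: (21, 50, 52, 15)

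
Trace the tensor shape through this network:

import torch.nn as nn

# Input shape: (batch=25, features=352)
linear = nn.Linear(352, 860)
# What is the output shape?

Input shape: (25, 352)
Output shape: (25, 860)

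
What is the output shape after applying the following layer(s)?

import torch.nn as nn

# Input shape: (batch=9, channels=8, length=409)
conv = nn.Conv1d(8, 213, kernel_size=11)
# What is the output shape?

Input shape: (9, 8, 409)
Output shape: (9, 213, 399)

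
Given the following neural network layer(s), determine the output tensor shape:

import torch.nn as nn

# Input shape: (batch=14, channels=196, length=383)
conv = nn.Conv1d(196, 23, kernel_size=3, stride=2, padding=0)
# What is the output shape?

Input shape: (14, 196, 383)
Output shape: (14, 23, 191)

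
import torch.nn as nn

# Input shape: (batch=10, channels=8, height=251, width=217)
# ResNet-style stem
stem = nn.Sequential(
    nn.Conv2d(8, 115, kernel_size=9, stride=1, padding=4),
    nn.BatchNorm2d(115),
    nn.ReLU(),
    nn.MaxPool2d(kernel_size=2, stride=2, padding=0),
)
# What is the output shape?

Input shape: (10, 8, 251, 217)
  -> after Conv2d 9x9 stride=1: (10, 115, 251, 217)
Output shape: (10, 115, 125, 108)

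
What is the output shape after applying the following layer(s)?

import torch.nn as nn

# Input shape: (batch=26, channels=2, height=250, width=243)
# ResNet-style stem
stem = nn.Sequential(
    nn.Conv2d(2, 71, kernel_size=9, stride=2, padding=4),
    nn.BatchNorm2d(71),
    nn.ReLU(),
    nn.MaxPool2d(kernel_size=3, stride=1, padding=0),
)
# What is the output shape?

Input shape: (26, 2, 250, 243)
  -> after Conv2d 9x9 stride=2: (26, 71, 125, 122)
Output shape: (26, 71, 123, 120)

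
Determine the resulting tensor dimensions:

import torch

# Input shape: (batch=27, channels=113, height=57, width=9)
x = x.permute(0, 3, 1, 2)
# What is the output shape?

Input shape: (27, 113, 57, 9)
Output shape: (27, 9, 113, 57)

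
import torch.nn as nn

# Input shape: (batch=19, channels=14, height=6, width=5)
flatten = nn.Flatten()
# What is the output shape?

Input shape: (19, 14, 6, 5)
Output shape: (19, 420)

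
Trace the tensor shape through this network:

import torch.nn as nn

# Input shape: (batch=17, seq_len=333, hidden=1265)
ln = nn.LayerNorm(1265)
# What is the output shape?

Input shape: (17, 333, 1265)
Output shape: (17, 333, 1265)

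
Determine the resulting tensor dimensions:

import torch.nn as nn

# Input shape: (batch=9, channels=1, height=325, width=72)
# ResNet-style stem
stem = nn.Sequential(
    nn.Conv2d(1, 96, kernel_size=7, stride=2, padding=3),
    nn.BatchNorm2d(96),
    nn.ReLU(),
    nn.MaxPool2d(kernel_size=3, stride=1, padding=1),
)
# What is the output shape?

Input shape: (9, 1, 325, 72)
  -> after Conv2d 7x7 stride=2: (9, 96, 163, 36)
Output shape: (9, 96, 163, 36)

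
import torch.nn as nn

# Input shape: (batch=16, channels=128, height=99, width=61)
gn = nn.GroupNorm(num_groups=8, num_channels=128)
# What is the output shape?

Input shape: (16, 128, 99, 61)
Output shape: (16, 128, 99, 61)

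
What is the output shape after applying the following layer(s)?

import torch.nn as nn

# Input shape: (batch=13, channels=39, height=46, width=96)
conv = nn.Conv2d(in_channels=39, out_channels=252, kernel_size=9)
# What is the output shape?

Input shape: (13, 39, 46, 96)
Output shape: (13, 252, 38, 88)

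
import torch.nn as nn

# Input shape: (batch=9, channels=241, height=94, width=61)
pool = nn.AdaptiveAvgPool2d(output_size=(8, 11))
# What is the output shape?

Input shape: (9, 241, 94, 61)
Output shape: (9, 241, 8, 11)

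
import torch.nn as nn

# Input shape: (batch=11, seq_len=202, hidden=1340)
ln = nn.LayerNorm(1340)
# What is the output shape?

Input shape: (11, 202, 1340)
Output shape: (11, 202, 1340)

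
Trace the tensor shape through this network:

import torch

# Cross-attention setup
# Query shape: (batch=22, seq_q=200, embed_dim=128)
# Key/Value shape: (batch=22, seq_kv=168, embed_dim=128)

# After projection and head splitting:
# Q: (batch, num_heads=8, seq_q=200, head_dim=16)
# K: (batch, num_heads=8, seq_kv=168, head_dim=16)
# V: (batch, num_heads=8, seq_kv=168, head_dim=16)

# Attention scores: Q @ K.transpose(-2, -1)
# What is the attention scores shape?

Input shape: (22, 200, 128)
Output shape: (22, 8, 200, 168)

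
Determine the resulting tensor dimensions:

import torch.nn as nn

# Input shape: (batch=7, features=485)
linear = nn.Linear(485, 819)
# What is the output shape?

Input shape: (7, 485)
Output shape: (7, 819)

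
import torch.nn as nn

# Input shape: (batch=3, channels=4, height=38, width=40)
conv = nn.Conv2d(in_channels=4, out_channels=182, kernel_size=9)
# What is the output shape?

Input shape: (3, 4, 38, 40)
Output shape: (3, 182, 30, 32)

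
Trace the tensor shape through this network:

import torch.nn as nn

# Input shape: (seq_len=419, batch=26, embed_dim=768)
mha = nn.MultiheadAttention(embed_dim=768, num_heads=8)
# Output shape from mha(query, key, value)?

Input shape: (419, 26, 768)
Output shape: (419, 26, 768)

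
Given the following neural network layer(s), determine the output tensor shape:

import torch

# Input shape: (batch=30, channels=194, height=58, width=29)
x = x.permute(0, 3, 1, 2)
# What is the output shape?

Input shape: (30, 194, 58, 29)
Output shape: (30, 29, 194, 58)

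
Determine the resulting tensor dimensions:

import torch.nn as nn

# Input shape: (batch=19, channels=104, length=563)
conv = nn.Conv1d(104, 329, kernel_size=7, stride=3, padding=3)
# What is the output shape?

Input shape: (19, 104, 563)
Output shape: (19, 329, 188)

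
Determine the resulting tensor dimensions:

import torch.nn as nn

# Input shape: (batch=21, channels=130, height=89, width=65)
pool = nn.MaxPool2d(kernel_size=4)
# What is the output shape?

Input shape: (21, 130, 89, 65)
Output shape: (21, 130, 22, 16)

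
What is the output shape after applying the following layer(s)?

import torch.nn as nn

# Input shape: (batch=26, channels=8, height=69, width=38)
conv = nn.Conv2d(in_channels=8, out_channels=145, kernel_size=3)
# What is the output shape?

Input shape: (26, 8, 69, 38)
Output shape: (26, 145, 67, 36)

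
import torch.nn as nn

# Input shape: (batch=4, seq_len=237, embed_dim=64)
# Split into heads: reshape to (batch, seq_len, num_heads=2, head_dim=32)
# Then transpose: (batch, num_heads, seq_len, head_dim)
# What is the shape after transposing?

Input shape: (4, 237, 64)
  -> after reshape: (4, 237, 2, 32)
Output shape: (4, 2, 237, 32)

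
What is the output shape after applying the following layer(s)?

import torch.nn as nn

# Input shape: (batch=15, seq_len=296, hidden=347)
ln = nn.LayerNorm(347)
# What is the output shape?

Input shape: (15, 296, 347)
Output shape: (15, 296, 347)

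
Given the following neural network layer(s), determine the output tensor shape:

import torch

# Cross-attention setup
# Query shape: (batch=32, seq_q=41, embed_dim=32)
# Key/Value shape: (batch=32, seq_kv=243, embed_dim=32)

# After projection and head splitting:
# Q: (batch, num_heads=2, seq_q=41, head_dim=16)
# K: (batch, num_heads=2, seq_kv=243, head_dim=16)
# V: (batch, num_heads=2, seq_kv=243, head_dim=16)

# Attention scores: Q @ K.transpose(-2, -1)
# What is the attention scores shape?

Input shape: (32, 41, 32)
Output shape: (32, 2, 41, 243)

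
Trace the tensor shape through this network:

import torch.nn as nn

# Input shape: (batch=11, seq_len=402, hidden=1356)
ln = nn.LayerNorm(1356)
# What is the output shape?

Input shape: (11, 402, 1356)
Output shape: (11, 402, 1356)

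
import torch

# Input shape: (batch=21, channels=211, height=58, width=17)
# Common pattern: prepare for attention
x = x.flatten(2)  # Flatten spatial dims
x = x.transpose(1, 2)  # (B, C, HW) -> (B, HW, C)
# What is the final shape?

Input shape: (21, 211, 58, 17)
  -> after flatten(2): (21, 211, 986)
Output shape: (21, 986, 211)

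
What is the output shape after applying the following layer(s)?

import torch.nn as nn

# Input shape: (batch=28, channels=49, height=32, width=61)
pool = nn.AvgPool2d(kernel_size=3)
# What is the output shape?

Input shape: (28, 49, 32, 61)
Output shape: (28, 49, 10, 20)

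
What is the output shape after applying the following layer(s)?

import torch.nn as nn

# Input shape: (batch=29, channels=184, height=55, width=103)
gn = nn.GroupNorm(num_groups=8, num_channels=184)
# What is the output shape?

Input shape: (29, 184, 55, 103)
Output shape: (29, 184, 55, 103)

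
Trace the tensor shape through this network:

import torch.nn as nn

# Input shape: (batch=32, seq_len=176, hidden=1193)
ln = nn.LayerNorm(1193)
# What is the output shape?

Input shape: (32, 176, 1193)
Output shape: (32, 176, 1193)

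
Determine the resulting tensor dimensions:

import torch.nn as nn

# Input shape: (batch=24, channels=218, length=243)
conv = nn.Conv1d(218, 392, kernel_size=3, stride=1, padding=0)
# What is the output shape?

Input shape: (24, 218, 243)
Output shape: (24, 392, 241)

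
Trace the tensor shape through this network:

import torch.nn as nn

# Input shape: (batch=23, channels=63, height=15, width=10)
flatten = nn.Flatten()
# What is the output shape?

Input shape: (23, 63, 15, 10)
Output shape: (23, 9450)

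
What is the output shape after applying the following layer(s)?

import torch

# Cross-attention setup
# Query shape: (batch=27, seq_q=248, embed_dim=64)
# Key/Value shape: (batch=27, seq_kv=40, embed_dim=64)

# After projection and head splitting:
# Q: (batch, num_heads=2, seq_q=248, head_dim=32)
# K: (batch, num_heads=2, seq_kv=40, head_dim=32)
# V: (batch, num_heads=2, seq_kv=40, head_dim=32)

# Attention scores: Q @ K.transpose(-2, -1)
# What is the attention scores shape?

Input shape: (27, 248, 64)
Output shape: (27, 2, 248, 40)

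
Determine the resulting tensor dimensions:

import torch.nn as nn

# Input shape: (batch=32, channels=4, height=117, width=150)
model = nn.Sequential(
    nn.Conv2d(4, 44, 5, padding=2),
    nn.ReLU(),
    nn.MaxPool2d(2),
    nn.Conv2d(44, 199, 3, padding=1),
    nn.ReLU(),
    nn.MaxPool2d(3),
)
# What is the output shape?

Input shape: (32, 4, 117, 150)
  -> after first Conv2d: (32, 44, 117, 150)
  -> after first MaxPool2d: (32, 44, 58, 75)
  -> after second Conv2d: (32, 199, 58, 75)
Output shape: (32, 199, 19, 25)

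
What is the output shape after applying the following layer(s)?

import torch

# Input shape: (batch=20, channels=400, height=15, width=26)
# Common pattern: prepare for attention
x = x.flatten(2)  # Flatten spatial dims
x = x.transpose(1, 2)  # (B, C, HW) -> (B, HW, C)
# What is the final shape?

Input shape: (20, 400, 15, 26)
  -> after flatten(2): (20, 400, 390)
Output shape: (20, 390, 400)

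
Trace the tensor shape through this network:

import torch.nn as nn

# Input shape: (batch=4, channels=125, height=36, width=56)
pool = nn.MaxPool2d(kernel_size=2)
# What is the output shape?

Input shape: (4, 125, 36, 56)
Output shape: (4, 125, 18, 28)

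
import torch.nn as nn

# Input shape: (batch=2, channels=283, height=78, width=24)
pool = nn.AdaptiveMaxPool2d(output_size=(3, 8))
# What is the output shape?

Input shape: (2, 283, 78, 24)
Output shape: (2, 283, 3, 8)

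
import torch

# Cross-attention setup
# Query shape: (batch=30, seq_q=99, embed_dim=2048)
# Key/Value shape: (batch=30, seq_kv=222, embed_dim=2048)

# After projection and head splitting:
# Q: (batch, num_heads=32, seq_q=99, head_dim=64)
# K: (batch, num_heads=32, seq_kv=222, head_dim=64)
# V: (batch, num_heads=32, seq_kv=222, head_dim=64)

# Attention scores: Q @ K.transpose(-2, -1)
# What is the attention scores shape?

Input shape: (30, 99, 2048)
Output shape: (30, 32, 99, 222)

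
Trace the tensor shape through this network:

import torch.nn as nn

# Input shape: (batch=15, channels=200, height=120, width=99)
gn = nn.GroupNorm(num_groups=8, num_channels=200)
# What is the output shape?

Input shape: (15, 200, 120, 99)
Output shape: (15, 200, 120, 99)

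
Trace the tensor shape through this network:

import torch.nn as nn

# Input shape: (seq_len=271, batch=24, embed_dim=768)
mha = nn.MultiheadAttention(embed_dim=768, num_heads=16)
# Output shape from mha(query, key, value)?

Input shape: (271, 24, 768)
Output shape: (271, 24, 768)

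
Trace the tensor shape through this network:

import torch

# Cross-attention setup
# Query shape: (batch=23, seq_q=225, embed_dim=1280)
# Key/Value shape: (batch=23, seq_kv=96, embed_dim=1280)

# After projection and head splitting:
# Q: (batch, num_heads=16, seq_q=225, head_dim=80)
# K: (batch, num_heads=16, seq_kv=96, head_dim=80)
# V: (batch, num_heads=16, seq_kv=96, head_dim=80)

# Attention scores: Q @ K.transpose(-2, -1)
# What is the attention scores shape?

Input shape: (23, 225, 1280)
Output shape: (23, 16, 225, 96)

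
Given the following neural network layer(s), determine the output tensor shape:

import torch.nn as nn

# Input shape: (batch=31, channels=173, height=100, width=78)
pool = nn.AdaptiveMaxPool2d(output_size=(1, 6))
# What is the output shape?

Input shape: (31, 173, 100, 78)
Output shape: (31, 173, 1, 6)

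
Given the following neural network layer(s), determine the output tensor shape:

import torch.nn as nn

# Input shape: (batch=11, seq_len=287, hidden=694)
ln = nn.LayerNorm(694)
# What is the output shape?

Input shape: (11, 287, 694)
Output shape: (11, 287, 694)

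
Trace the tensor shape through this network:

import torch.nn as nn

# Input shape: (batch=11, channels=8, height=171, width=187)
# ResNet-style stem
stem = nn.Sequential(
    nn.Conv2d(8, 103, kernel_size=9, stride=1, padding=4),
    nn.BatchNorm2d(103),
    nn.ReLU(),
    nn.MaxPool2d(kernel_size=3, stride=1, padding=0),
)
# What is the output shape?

Input shape: (11, 8, 171, 187)
  -> after Conv2d 9x9 stride=1: (11, 103, 171, 187)
Output shape: (11, 103, 169, 185)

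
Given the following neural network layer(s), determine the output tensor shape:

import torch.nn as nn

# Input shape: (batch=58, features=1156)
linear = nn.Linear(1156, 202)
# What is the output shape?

Input shape: (58, 1156)
Output shape: (58, 202)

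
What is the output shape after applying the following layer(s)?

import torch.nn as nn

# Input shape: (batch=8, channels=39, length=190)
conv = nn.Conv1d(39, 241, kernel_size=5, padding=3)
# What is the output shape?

Input shape: (8, 39, 190)
Output shape: (8, 241, 192)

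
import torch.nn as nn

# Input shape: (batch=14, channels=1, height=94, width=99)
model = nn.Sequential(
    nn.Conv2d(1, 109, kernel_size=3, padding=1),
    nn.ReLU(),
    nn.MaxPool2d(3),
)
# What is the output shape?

Input shape: (14, 1, 94, 99)
  -> after Conv2d: (14, 109, 94, 99)
  -> after ReLU: (14, 109, 94, 99)
Output shape: (14, 109, 31, 33)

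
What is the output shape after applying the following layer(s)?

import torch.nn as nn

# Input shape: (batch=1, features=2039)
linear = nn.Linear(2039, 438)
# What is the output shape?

Input shape: (1, 2039)
Output shape: (1, 438)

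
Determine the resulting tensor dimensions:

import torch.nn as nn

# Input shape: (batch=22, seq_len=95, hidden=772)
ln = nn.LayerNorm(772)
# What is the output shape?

Input shape: (22, 95, 772)
Output shape: (22, 95, 772)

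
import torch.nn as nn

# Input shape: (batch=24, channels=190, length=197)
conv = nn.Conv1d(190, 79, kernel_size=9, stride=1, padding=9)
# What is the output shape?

Input shape: (24, 190, 197)
Output shape: (24, 79, 207)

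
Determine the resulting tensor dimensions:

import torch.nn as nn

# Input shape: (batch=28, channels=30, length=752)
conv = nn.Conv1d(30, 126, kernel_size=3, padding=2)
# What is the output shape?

Input shape: (28, 30, 752)
Output shape: (28, 126, 754)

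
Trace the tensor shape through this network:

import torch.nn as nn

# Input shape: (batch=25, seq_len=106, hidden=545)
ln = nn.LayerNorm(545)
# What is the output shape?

Input shape: (25, 106, 545)
Output shape: (25, 106, 545)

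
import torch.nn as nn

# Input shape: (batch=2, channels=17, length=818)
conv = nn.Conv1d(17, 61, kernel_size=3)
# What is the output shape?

Input shape: (2, 17, 818)
Output shape: (2, 61, 816)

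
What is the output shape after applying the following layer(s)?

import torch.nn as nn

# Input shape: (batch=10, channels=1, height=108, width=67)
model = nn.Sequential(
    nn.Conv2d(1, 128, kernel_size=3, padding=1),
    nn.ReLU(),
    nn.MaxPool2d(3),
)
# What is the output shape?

Input shape: (10, 1, 108, 67)
  -> after Conv2d: (10, 128, 108, 67)
  -> after ReLU: (10, 128, 108, 67)
Output shape: (10, 128, 36, 22)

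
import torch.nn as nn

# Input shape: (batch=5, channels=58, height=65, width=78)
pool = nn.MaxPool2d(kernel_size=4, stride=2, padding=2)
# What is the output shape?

Input shape: (5, 58, 65, 78)
Output shape: (5, 58, 33, 40)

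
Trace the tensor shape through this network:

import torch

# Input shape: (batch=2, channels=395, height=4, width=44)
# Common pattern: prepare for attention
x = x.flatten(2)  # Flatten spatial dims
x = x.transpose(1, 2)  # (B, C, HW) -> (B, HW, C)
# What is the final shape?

Input shape: (2, 395, 4, 44)
  -> after flatten(2): (2, 395, 176)
Output shape: (2, 176, 395)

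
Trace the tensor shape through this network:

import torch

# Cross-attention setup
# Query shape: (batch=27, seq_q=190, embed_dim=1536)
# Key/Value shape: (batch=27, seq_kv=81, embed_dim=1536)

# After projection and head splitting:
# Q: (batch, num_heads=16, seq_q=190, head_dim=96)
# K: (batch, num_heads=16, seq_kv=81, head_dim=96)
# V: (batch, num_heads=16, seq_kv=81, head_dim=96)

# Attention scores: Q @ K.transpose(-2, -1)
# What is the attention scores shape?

Input shape: (27, 190, 1536)
Output shape: (27, 16, 190, 81)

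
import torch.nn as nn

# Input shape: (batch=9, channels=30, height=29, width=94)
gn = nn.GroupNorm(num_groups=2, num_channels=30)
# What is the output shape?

Input shape: (9, 30, 29, 94)
Output shape: (9, 30, 29, 94)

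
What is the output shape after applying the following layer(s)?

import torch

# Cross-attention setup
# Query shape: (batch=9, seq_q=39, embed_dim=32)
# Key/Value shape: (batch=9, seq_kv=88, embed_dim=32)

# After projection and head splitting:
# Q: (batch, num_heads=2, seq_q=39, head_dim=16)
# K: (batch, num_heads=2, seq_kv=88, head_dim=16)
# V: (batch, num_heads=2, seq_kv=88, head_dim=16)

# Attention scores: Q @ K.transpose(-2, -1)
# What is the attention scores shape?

Input shape: (9, 39, 32)
Output shape: (9, 2, 39, 88)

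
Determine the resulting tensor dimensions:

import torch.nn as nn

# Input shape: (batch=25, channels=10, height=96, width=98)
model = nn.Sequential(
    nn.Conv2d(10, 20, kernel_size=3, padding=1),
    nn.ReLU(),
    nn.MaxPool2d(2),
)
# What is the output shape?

Input shape: (25, 10, 96, 98)
  -> after Conv2d: (25, 20, 96, 98)
  -> after ReLU: (25, 20, 96, 98)
Output shape: (25, 20, 48, 49)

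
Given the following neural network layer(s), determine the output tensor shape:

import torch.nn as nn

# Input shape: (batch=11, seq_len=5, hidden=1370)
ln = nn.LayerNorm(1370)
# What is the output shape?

Input shape: (11, 5, 1370)
Output shape: (11, 5, 1370)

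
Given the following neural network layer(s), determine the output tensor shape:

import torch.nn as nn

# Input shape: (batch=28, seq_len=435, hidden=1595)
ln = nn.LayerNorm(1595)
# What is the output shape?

Input shape: (28, 435, 1595)
Output shape: (28, 435, 1595)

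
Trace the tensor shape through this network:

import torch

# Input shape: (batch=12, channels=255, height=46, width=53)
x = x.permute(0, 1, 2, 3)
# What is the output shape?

Input shape: (12, 255, 46, 53)
Output shape: (12, 255, 46, 53)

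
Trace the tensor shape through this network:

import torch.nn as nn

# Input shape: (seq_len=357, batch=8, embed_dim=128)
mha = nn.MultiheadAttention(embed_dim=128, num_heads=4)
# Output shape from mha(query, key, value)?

Input shape: (357, 8, 128)
Output shape: (357, 8, 128)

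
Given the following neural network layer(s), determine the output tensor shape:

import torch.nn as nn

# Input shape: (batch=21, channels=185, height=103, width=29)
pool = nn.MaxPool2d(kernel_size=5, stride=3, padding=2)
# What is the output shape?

Input shape: (21, 185, 103, 29)
Output shape: (21, 185, 35, 10)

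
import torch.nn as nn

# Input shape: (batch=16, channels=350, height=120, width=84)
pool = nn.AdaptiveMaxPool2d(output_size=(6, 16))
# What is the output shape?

Input shape: (16, 350, 120, 84)
Output shape: (16, 350, 6, 16)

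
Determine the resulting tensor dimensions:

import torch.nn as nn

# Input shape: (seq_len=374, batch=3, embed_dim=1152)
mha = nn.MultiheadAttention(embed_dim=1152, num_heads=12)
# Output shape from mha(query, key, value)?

Input shape: (374, 3, 1152)
Output shape: (374, 3, 1152)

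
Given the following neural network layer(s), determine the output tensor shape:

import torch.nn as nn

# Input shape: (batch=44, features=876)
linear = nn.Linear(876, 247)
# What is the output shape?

Input shape: (44, 876)
Output shape: (44, 247)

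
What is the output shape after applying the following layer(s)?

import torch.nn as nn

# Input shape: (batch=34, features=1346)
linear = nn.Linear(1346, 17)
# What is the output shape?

Input shape: (34, 1346)
Output shape: (34, 17)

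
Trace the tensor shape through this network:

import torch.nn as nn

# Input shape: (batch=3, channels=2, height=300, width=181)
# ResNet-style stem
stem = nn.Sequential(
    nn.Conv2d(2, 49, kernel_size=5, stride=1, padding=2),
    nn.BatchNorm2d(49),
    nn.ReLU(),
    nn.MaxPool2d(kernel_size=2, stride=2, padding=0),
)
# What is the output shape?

Input shape: (3, 2, 300, 181)
  -> after Conv2d 5x5 stride=1: (3, 49, 300, 181)
Output shape: (3, 49, 150, 90)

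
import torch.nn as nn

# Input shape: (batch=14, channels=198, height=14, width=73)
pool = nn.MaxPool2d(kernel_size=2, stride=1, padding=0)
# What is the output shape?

Input shape: (14, 198, 14, 73)
Output shape: (14, 198, 13, 72)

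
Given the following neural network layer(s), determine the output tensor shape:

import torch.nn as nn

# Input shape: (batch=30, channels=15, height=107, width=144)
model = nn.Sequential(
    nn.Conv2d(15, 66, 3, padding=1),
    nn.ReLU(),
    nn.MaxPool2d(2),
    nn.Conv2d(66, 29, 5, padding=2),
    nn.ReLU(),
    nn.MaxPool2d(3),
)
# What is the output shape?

Input shape: (30, 15, 107, 144)
  -> after first Conv2d: (30, 66, 107, 144)
  -> after first MaxPool2d: (30, 66, 53, 72)
  -> after second Conv2d: (30, 29, 53, 72)
Output shape: (30, 29, 17, 24)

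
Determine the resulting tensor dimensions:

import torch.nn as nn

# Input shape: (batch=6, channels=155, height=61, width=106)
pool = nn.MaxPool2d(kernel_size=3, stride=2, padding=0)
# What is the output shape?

Input shape: (6, 155, 61, 106)
Output shape: (6, 155, 30, 52)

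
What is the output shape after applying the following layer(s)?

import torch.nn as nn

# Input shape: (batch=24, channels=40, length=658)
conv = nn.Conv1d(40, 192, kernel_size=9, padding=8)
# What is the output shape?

Input shape: (24, 40, 658)
Output shape: (24, 192, 666)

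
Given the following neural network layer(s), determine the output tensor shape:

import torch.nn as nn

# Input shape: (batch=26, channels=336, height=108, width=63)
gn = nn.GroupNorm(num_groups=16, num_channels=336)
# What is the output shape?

Input shape: (26, 336, 108, 63)
Output shape: (26, 336, 108, 63)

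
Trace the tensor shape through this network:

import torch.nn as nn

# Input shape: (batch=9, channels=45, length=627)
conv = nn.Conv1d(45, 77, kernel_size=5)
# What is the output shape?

Input shape: (9, 45, 627)
Output shape: (9, 77, 623)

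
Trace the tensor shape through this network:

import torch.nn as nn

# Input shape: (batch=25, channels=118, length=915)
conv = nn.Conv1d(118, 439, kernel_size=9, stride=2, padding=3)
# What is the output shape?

Input shape: (25, 118, 915)
Output shape: (25, 439, 457)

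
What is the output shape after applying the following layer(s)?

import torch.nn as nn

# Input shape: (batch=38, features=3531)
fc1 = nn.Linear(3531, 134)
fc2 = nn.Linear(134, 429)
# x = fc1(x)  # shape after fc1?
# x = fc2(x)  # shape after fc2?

Input shape: (38, 3531)
  -> after fc1: (38, 134)
Output shape: (38, 429)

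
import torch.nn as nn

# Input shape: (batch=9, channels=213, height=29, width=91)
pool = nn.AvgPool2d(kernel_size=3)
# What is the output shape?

Input shape: (9, 213, 29, 91)
Output shape: (9, 213, 9, 30)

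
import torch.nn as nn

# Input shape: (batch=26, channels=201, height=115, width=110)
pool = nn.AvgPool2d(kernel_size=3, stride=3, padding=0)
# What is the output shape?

Input shape: (26, 201, 115, 110)
Output shape: (26, 201, 38, 36)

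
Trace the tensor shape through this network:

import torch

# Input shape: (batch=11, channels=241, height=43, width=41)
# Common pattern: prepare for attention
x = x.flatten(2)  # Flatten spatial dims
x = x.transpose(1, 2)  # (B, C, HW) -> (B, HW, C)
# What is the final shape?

Input shape: (11, 241, 43, 41)
  -> after flatten(2): (11, 241, 1763)
Output shape: (11, 1763, 241)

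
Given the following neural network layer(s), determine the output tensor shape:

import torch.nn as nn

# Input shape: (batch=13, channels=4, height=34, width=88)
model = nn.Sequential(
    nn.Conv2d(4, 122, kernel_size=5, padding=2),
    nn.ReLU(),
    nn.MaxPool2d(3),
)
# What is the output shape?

Input shape: (13, 4, 34, 88)
  -> after Conv2d: (13, 122, 34, 88)
  -> after ReLU: (13, 122, 34, 88)
Output shape: (13, 122, 11, 29)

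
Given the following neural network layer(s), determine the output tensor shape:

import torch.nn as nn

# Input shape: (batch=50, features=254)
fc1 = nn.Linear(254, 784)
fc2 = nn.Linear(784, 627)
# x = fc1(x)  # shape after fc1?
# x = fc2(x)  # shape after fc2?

Input shape: (50, 254)
  -> after fc1: (50, 784)
Output shape: (50, 627)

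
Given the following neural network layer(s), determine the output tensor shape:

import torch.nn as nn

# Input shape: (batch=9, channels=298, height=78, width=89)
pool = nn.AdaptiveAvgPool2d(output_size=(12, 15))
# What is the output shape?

Input shape: (9, 298, 78, 89)
Output shape: (9, 298, 12, 15)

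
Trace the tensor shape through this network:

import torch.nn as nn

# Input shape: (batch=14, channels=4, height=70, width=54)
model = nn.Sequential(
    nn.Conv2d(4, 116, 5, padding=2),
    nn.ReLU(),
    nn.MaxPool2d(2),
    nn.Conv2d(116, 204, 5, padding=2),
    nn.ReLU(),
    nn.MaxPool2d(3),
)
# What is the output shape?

Input shape: (14, 4, 70, 54)
  -> after first Conv2d: (14, 116, 70, 54)
  -> after first MaxPool2d: (14, 116, 35, 27)
  -> after second Conv2d: (14, 204, 35, 27)
Output shape: (14, 204, 11, 9)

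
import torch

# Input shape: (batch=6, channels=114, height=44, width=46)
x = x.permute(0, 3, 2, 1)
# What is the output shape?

Input shape: (6, 114, 44, 46)
Output shape: (6, 46, 44, 114)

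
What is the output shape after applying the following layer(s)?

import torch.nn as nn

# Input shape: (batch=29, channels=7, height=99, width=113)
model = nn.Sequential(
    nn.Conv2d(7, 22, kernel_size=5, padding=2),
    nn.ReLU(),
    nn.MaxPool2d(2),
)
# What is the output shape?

Input shape: (29, 7, 99, 113)
  -> after Conv2d: (29, 22, 99, 113)
  -> after ReLU: (29, 22, 99, 113)
Output shape: (29, 22, 49, 56)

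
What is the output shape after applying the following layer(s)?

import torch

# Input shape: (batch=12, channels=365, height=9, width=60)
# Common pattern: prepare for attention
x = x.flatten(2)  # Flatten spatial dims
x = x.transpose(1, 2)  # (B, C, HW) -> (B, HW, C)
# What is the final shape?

Input shape: (12, 365, 9, 60)
  -> after flatten(2): (12, 365, 540)
Output shape: (12, 540, 365)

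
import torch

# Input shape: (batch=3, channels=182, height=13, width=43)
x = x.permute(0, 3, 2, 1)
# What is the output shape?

Input shape: (3, 182, 13, 43)
Output shape: (3, 43, 13, 182)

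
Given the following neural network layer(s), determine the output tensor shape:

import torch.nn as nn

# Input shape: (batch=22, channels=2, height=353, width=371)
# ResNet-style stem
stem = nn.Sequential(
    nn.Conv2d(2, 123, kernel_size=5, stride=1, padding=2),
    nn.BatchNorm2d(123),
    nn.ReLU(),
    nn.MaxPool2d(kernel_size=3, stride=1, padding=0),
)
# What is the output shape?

Input shape: (22, 2, 353, 371)
  -> after Conv2d 5x5 stride=1: (22, 123, 353, 371)
Output shape: (22, 123, 351, 369)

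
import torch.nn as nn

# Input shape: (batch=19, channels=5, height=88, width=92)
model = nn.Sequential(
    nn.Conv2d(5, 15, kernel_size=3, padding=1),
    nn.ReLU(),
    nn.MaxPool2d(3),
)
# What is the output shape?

Input shape: (19, 5, 88, 92)
  -> after Conv2d: (19, 15, 88, 92)
  -> after ReLU: (19, 15, 88, 92)
Output shape: (19, 15, 29, 30)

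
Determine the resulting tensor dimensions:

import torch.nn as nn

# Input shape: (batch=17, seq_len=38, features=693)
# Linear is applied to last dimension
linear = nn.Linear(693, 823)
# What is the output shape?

Input shape: (17, 38, 693)
Output shape: (17, 38, 823)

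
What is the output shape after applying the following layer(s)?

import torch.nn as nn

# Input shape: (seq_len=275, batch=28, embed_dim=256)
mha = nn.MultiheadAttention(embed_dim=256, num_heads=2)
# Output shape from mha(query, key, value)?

Input shape: (275, 28, 256)
Output shape: (275, 28, 256)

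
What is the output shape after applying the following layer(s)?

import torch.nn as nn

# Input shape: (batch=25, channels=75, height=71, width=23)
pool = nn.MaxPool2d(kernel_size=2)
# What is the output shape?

Input shape: (25, 75, 71, 23)
Output shape: (25, 75, 35, 11)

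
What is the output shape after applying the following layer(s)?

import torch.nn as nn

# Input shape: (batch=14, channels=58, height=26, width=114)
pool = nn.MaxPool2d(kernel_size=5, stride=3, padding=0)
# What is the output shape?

Input shape: (14, 58, 26, 114)
Output shape: (14, 58, 8, 37)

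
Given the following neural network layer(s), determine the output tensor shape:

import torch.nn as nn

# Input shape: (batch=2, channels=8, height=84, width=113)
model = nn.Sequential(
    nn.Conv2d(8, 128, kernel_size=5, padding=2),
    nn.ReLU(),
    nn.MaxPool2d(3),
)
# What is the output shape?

Input shape: (2, 8, 84, 113)
  -> after Conv2d: (2, 128, 84, 113)
  -> after ReLU: (2, 128, 84, 113)
Output shape: (2, 128, 28, 37)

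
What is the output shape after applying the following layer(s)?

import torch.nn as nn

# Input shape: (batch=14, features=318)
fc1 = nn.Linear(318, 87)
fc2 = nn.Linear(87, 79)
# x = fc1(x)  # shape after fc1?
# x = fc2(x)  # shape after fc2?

Input shape: (14, 318)
  -> after fc1: (14, 87)
Output shape: (14, 79)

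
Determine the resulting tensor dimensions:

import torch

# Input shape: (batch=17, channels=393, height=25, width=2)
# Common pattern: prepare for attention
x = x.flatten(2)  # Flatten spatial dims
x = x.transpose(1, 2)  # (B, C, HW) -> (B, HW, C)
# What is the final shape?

Input shape: (17, 393, 25, 2)
  -> after flatten(2): (17, 393, 50)
Output shape: (17, 50, 393)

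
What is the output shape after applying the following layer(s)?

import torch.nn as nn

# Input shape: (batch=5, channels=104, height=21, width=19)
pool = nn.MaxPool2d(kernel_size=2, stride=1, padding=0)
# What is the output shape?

Input shape: (5, 104, 21, 19)
Output shape: (5, 104, 20, 18)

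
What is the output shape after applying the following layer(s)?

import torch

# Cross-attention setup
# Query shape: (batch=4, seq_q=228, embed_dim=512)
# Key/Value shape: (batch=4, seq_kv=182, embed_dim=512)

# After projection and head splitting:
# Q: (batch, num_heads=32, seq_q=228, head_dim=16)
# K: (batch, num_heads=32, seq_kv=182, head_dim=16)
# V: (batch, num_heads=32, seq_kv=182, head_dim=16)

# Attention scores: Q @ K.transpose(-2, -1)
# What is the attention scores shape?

Input shape: (4, 228, 512)
Output shape: (4, 32, 228, 182)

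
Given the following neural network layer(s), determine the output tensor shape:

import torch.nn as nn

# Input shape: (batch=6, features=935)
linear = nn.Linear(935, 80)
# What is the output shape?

Input shape: (6, 935)
Output shape: (6, 80)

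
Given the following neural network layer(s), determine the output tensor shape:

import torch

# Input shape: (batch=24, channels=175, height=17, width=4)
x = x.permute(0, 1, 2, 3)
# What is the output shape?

Input shape: (24, 175, 17, 4)
Output shape: (24, 175, 17, 4)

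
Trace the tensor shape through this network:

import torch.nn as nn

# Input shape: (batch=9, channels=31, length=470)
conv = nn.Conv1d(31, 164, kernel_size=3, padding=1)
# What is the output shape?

Input shape: (9, 31, 470)
Output shape: (9, 164, 470)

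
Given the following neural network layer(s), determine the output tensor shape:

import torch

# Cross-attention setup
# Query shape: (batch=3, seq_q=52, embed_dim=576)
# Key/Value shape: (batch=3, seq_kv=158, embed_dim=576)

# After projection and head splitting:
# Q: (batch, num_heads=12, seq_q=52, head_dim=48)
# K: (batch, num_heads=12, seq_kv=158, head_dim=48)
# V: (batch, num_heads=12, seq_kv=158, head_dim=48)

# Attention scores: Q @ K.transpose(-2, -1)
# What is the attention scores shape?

Input shape: (3, 52, 576)
Output shape: (3, 12, 52, 158)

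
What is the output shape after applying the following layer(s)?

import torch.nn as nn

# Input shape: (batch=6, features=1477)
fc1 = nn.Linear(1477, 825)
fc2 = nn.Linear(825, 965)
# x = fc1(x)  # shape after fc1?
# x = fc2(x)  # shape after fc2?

Input shape: (6, 1477)
  -> after fc1: (6, 825)
Output shape: (6, 965)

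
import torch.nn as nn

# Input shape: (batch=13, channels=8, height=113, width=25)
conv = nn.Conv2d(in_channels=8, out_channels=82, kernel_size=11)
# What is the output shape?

Input shape: (13, 8, 113, 25)
Output shape: (13, 82, 103, 15)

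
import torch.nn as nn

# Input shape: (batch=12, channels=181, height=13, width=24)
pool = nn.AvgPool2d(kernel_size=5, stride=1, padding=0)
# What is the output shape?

Input shape: (12, 181, 13, 24)
Output shape: (12, 181, 9, 20)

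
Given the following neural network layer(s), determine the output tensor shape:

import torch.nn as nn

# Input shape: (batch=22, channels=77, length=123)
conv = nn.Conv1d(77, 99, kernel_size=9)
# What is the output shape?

Input shape: (22, 77, 123)
Output shape: (22, 99, 115)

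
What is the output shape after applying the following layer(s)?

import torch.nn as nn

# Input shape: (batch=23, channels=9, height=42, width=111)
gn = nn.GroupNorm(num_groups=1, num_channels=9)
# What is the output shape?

Input shape: (23, 9, 42, 111)
Output shape: (23, 9, 42, 111)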